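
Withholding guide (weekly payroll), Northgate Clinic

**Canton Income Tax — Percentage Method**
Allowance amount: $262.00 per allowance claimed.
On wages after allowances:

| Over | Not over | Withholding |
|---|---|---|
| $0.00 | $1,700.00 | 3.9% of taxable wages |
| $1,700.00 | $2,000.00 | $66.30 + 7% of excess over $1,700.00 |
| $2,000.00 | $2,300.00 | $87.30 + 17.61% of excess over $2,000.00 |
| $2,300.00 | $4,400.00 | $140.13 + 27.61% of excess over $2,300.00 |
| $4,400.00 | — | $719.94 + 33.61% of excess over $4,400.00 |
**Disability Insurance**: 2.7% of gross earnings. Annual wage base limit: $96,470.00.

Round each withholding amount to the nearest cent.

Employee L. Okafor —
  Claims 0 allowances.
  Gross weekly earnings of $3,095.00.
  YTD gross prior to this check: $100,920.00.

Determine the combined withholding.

Canton Income Tax: taxable = $3,095.00
  $140.13 + 27.61% × ($3,095.00 − $2,300.00) = $140.13 + 27.61% × $795.00 = $359.63
Disability Insurance: YTD $100,920.00 ≥ cap $96,470.00 → $0.00
Total: $359.63 + $0.00 = $359.63

$359.63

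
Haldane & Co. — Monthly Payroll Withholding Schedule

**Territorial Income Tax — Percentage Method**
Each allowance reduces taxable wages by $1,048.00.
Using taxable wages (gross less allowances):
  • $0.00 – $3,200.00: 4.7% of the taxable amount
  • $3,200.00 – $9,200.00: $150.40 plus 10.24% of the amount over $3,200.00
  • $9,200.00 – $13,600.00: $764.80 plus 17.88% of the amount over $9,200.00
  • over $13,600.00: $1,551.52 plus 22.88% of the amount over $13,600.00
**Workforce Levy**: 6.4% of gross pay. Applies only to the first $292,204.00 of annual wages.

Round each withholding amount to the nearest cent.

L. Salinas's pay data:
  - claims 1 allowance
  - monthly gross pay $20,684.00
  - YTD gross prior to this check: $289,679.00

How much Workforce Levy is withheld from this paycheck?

$161.60

Workforce Levy: cap $292,204.00 − YTD $289,679.00 = $2,525.00 subject; 6.4% × $2,525.00 = $161.60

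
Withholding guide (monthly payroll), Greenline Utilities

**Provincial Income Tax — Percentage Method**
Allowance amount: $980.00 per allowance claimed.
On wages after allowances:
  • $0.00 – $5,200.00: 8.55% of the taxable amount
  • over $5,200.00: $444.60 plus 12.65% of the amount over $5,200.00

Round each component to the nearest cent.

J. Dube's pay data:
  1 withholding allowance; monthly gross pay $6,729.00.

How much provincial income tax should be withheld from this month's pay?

Provincial Income Tax: taxable = $6,729.00 − 1×$980.00 = $5,749.00
  $444.60 + 12.65% × ($5,749.00 − $5,200.00) = $444.60 + 12.65% × $549.00 = $514.05

$514.05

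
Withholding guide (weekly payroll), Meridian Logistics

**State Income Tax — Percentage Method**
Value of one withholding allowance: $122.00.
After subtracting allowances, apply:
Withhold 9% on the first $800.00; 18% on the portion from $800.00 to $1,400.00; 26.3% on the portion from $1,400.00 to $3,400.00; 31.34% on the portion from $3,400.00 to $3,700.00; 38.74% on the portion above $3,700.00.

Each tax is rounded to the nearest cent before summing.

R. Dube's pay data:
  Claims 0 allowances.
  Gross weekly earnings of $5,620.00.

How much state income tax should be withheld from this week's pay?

State Income Tax: taxable = $5,620.00
  $800.02 + 38.74% × ($5,620.00 − $3,700.00) = $800.02 + 38.74% × $1,920.00 = $1,543.83

$1,543.83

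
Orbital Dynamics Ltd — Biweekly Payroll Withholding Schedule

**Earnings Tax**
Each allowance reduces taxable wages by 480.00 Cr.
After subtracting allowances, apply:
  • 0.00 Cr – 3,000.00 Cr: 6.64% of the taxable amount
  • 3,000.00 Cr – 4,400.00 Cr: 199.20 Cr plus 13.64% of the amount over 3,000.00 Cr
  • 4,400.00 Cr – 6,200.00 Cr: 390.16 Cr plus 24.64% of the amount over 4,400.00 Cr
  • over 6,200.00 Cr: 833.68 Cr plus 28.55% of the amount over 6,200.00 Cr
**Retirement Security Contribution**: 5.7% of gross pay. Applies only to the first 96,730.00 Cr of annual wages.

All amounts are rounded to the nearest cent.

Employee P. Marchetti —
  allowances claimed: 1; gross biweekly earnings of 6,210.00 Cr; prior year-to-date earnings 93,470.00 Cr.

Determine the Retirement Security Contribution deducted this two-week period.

Retirement Security Contribution: cap 96,730.00 Cr − YTD 93,470.00 Cr = 3,260.00 Cr subject; 5.7% × 3,260.00 Cr = 185.82 Cr

185.82 Cr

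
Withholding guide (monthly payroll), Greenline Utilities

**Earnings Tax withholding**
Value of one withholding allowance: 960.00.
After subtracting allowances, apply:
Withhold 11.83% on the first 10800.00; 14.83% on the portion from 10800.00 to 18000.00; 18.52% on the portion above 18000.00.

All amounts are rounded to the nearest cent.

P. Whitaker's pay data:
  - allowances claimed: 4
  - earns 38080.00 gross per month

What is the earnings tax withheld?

5353.05

Earnings Tax: taxable = 38080.00 − 4×960.00 = 34240.00
  2345.40 + 18.52% × (34240.00 − 18000.00) = 2345.40 + 18.52% × 16240.00 = 5353.05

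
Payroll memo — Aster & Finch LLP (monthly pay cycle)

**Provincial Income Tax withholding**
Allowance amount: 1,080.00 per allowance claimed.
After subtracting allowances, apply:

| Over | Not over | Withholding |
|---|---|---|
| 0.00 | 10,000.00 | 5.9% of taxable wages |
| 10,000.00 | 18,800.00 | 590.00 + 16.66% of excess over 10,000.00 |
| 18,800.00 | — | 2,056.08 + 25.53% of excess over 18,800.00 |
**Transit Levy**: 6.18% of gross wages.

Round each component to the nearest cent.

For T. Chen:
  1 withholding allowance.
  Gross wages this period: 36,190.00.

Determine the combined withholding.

Provincial Income Tax: taxable = 36,190.00 − 1×1,080.00 = 35,110.00
  2,056.08 + 25.53% × (35,110.00 − 18,800.00) = 2,056.08 + 25.53% × 16,310.00 = 6,220.02
Transit Levy: 6.18% × 36,190.00 = 2,236.54
Total: 6,220.02 + 2,236.54 = 8,456.56

8,456.56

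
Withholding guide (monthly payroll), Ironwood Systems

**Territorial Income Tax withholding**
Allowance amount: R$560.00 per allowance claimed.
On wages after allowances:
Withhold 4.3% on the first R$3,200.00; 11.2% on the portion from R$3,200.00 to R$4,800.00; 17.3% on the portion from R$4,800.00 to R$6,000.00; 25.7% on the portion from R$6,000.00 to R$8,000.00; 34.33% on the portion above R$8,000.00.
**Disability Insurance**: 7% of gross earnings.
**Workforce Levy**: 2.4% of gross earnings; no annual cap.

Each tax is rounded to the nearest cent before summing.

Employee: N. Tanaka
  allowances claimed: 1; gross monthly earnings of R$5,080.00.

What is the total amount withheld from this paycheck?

R$762.96

Territorial Income Tax: taxable = R$5,080.00 − 1×R$560.00 = R$4,520.00
  R$137.60 + 11.2% × (R$4,520.00 − R$3,200.00) = R$137.60 + 11.2% × R$1,320.00 = R$285.44
Disability Insurance: 7% × R$5,080.00 = R$355.60
Workforce Levy: 2.4% × R$5,080.00 = R$121.92
Total: R$285.44 + R$355.60 + R$121.92 = R$762.96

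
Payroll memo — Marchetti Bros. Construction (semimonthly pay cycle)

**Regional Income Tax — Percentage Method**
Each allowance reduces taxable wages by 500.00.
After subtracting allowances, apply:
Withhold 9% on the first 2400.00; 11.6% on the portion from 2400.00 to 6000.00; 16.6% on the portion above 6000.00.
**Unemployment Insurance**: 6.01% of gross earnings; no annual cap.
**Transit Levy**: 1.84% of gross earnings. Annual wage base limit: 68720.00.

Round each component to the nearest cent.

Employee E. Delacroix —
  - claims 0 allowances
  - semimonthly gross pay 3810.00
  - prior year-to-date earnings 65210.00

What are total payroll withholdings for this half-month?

673.12

Regional Income Tax: taxable = 3810.00
  216.00 + 11.6% × (3810.00 − 2400.00) = 216.00 + 11.6% × 1410.00 = 379.56
Unemployment Insurance: 6.01% × 3810.00 = 228.98
Transit Levy: cap 68720.00 − YTD 65210.00 = 3510.00 subject; 1.84% × 3510.00 = 64.58
Total: 379.56 + 228.98 + 64.58 = 673.12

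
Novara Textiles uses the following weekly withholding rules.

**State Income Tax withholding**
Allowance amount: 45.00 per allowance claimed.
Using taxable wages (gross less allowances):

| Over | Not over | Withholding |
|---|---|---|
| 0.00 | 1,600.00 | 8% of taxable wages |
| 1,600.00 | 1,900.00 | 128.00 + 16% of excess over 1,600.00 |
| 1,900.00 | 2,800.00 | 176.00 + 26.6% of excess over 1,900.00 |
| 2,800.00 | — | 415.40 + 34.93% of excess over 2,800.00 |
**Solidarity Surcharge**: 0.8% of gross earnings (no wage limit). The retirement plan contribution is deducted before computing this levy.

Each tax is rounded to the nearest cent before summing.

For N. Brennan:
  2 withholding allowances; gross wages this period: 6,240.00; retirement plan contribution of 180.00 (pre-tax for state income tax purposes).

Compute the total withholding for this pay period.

1,571.16

State Income Tax: taxable = 6,240.00 − 180.00 − 2×45.00 = 5,970.00
  415.40 + 34.93% × (5,970.00 − 2,800.00) = 415.40 + 34.93% × 3,170.00 = 1,522.68
Solidarity Surcharge: 0.8% × 6,060.00 = 48.48
Total: 1,522.68 + 48.48 = 1,571.16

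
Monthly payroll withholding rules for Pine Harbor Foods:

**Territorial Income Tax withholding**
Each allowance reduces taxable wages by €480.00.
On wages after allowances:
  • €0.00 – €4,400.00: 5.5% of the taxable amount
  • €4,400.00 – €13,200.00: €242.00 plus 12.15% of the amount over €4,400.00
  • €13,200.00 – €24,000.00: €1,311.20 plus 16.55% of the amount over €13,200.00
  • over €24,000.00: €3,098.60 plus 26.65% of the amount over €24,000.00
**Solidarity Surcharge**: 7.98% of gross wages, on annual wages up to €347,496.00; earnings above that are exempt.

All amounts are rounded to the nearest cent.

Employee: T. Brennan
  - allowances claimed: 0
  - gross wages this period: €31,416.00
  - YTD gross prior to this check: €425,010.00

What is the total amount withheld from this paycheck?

€5,074.96

Territorial Income Tax: taxable = €31,416.00
  €3,098.60 + 26.65% × (€31,416.00 − €24,000.00) = €3,098.60 + 26.65% × €7,416.00 = €5,074.96
Solidarity Surcharge: YTD €425,010.00 ≥ cap €347,496.00 → €0.00
Total: €5,074.96 + €0.00 = €5,074.96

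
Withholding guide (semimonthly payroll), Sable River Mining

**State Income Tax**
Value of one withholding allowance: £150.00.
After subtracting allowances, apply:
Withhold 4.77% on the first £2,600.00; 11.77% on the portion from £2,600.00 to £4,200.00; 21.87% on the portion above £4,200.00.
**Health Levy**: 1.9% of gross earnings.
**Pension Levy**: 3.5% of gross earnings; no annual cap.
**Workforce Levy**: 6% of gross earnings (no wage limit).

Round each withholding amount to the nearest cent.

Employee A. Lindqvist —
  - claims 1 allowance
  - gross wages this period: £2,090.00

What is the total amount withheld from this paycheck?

£330.80

State Income Tax: taxable = £2,090.00 − 1×£150.00 = £1,940.00
  4.77% × £1,940.00 = £92.54
Health Levy: 1.9% × £2,090.00 = £39.71
Pension Levy: 3.5% × £2,090.00 = £73.15
Workforce Levy: 6% × £2,090.00 = £125.40
Total: £92.54 + £39.71 + £73.15 + £125.40 = £330.80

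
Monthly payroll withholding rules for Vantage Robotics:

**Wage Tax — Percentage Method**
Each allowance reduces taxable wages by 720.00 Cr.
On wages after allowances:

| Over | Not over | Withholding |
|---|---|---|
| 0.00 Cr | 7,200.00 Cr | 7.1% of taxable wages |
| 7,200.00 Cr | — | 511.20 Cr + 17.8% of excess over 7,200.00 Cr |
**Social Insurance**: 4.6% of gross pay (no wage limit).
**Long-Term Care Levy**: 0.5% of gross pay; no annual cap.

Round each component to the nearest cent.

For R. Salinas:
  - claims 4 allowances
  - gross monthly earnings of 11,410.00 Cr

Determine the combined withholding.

Wage Tax: taxable = 11,410.00 Cr − 4×720.00 Cr = 8,530.00 Cr
  511.20 Cr + 17.8% × (8,530.00 Cr − 7,200.00 Cr) = 511.20 Cr + 17.8% × 1,330.00 Cr = 747.94 Cr
Social Insurance: 4.6% × 11,410.00 Cr = 524.86 Cr
Long-Term Care Levy: 0.5% × 11,410.00 Cr = 57.05 Cr
Total: 747.94 Cr + 524.86 Cr + 57.05 Cr = 1,329.85 Cr

1,329.85 Cr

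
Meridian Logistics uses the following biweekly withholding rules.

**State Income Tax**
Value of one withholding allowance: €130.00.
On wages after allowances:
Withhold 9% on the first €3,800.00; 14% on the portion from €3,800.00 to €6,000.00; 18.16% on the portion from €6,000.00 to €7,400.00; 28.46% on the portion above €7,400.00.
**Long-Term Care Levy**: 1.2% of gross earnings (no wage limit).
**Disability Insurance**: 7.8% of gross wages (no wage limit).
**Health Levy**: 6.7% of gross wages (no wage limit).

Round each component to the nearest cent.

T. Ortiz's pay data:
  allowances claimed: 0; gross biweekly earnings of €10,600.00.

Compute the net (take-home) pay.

State Income Tax: taxable = €10,600.00
  €904.24 + 28.46% × (€10,600.00 − €7,400.00) = €904.24 + 28.46% × €3,200.00 = €1,814.96
Long-Term Care Levy: 1.2% × €10,600.00 = €127.20
Disability Insurance: 7.8% × €10,600.00 = €826.80
Health Levy: 6.7% × €10,600.00 = €710.20
Total withheld: €1,814.96 + €127.20 + €826.80 + €710.20 = €3,479.16
Net pay: €10,600.00 − €3,479.16 = €7,120.84

€7,120.84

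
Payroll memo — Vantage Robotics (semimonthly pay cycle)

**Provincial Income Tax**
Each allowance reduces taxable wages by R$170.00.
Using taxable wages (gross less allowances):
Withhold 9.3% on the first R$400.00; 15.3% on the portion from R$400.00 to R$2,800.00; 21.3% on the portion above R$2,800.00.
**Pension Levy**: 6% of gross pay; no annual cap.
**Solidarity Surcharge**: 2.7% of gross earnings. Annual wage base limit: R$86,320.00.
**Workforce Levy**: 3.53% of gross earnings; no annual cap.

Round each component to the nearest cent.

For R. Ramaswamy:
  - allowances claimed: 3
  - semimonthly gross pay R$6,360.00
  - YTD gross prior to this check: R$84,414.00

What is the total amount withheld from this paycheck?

Provincial Income Tax: taxable = R$6,360.00 − 3×R$170.00 = R$5,850.00
  R$404.40 + 21.3% × (R$5,850.00 − R$2,800.00) = R$404.40 + 21.3% × R$3,050.00 = R$1,054.05
Pension Levy: 6% × R$6,360.00 = R$381.60
Solidarity Surcharge: cap R$86,320.00 − YTD R$84,414.00 = R$1,906.00 subject; 2.7% × R$1,906.00 = R$51.46
Workforce Levy: 3.53% × R$6,360.00 = R$224.51
Total: R$1,054.05 + R$381.60 + R$51.46 + R$224.51 = R$1,711.62

R$1,711.62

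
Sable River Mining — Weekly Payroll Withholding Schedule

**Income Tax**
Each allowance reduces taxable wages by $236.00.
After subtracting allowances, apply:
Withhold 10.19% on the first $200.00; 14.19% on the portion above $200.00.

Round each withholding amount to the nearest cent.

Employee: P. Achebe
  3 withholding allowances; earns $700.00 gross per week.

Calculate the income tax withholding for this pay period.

$0.00

Income Tax: taxable = $700.00 − 3×$236.00 = $-8.00
  Taxable ≤ 0 → $0.00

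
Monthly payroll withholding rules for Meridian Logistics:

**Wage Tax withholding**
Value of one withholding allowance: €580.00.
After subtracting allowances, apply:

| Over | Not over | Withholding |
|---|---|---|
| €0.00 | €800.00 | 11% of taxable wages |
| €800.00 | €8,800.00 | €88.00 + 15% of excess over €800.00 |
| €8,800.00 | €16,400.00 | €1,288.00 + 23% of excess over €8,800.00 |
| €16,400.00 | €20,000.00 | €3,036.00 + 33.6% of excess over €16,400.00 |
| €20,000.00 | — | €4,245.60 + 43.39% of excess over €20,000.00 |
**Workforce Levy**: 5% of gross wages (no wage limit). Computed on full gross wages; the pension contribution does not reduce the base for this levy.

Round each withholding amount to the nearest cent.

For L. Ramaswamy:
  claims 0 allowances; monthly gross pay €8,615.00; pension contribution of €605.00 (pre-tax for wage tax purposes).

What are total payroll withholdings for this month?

€1,600.25

Wage Tax: taxable = €8,615.00 − €605.00 = €8,010.00
  €88.00 + 15% × (€8,010.00 − €800.00) = €88.00 + 15% × €7,210.00 = €1,169.50
Workforce Levy: 5% × €8,615.00 = €430.75
Total: €1,169.50 + €430.75 = €1,600.25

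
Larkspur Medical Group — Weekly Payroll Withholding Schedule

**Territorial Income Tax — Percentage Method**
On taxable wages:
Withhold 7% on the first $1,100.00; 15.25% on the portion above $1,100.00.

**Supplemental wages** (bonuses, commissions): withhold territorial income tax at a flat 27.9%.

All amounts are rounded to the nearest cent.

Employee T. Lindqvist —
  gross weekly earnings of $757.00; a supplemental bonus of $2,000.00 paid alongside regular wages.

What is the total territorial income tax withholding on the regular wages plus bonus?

Territorial Income Tax: taxable = $757.00
  7% × $757.00 = $52.99
Supplemental (27.9% flat on bonus): 27.9% × $2,000.00 = $558.00
Total territorial income tax: $52.99 + $558.00 = $610.99

$610.99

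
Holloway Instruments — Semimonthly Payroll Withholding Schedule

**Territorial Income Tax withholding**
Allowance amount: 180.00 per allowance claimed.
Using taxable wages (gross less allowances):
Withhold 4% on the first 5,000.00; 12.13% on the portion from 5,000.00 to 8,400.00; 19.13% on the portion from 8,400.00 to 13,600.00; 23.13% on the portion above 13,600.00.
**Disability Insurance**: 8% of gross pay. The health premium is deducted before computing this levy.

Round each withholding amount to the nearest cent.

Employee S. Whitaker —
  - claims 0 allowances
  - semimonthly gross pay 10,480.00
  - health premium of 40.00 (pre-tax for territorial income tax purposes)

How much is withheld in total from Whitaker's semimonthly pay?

Territorial Income Tax: taxable = 10,480.00 − 40.00 = 10,440.00
  612.42 + 19.13% × (10,440.00 − 8,400.00) = 612.42 + 19.13% × 2,040.00 = 1,002.67
Disability Insurance: 8% × 10,440.00 = 835.20
Total: 1,002.67 + 835.20 = 1,837.87

1,837.87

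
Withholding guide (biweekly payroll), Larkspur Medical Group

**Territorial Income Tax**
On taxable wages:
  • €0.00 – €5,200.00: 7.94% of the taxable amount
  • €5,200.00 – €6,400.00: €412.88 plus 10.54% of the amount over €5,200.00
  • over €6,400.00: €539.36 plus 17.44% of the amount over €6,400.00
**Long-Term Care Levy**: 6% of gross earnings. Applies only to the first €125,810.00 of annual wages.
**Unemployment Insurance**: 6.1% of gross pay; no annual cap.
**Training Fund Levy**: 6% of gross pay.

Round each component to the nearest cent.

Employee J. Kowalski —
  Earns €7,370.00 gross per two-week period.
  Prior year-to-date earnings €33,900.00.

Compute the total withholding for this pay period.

Territorial Income Tax: taxable = €7,370.00
  €539.36 + 17.44% × (€7,370.00 − €6,400.00) = €539.36 + 17.44% × €970.00 = €708.53
Long-Term Care Levy: 6% × €7,370.00 = €442.20
Unemployment Insurance: 6.1% × €7,370.00 = €449.57
Training Fund Levy: 6% × €7,370.00 = €442.20
Total: €708.53 + €442.20 + €449.57 + €442.20 = €2,042.50

€2,042.50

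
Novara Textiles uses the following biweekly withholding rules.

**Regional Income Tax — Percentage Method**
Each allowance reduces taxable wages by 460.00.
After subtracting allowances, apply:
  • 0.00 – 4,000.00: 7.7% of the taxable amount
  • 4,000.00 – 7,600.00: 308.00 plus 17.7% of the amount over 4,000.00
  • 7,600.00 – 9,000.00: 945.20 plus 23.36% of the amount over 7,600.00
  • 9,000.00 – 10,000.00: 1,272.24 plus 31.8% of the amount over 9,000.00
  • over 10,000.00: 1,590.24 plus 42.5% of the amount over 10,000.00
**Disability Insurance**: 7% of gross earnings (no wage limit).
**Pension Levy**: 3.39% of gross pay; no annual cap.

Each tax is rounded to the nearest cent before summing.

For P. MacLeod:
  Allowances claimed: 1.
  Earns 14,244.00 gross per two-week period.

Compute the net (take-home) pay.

Regional Income Tax: taxable = 14,244.00 − 1×460.00 = 13,784.00
  1,590.24 + 42.5% × (13,784.00 − 10,000.00) = 1,590.24 + 42.5% × 3,784.00 = 3,198.44
Disability Insurance: 7% × 14,244.00 = 997.08
Pension Levy: 3.39% × 14,244.00 = 482.87
Total withheld: 3,198.44 + 997.08 + 482.87 = 4,678.39
Net pay: 14,244.00 − 4,678.39 = 9,565.61

9,565.61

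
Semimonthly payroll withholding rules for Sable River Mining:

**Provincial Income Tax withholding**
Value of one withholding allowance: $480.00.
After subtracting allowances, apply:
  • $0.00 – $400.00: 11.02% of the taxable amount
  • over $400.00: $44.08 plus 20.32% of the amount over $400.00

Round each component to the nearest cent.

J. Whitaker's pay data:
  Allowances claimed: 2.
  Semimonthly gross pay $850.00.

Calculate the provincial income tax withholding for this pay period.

Provincial Income Tax: taxable = $850.00 − 2×$480.00 = $-110.00
  Taxable ≤ 0 → $0.00

$0.00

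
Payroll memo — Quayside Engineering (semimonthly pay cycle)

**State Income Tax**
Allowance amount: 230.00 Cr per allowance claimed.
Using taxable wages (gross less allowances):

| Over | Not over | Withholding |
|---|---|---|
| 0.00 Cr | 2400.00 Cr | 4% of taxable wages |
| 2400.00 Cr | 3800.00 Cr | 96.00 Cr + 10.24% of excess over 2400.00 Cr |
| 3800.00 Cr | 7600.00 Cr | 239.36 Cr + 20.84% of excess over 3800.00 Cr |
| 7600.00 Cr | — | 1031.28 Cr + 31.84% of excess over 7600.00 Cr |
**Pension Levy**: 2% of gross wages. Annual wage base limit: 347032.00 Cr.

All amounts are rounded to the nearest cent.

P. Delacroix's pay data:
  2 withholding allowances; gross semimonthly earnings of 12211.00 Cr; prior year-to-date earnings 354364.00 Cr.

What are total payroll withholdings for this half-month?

2352.96 Cr

State Income Tax: taxable = 12211.00 Cr − 2×230.00 Cr = 11751.00 Cr
  1031.28 Cr + 31.84% × (11751.00 Cr − 7600.00 Cr) = 1031.28 Cr + 31.84% × 4151.00 Cr = 2352.96 Cr
Pension Levy: YTD 354364.00 Cr ≥ cap 347032.00 Cr → 0.00 Cr
Total: 2352.96 Cr + 0.00 Cr = 2352.96 Cr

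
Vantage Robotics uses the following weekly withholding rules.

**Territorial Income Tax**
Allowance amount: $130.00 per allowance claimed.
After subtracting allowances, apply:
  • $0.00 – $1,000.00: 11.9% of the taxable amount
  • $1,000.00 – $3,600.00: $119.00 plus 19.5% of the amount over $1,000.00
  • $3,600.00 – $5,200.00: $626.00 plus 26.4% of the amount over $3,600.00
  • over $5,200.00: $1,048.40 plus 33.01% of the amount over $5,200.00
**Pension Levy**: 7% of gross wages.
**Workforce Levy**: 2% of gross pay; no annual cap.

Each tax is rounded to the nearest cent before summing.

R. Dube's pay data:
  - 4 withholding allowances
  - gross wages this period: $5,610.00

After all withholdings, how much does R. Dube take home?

Territorial Income Tax: taxable = $5,610.00 − 4×$130.00 = $5,090.00
  $626.00 + 26.4% × ($5,090.00 − $3,600.00) = $626.00 + 26.4% × $1,490.00 = $1,019.36
Pension Levy: 7% × $5,610.00 = $392.70
Workforce Levy: 2% × $5,610.00 = $112.20
Total withheld: $1,019.36 + $392.70 + $112.20 = $1,524.26
Net pay: $5,610.00 − $1,524.26 = $4,085.74

$4,085.74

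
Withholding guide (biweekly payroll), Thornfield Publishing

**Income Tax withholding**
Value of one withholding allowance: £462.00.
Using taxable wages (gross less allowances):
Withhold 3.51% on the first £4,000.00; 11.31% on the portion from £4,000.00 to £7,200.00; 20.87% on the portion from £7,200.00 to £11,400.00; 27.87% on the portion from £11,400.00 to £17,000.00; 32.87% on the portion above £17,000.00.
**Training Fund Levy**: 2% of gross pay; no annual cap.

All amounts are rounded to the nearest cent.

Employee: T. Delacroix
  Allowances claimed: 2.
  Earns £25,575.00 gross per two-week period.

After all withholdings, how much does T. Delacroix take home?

£19,609.04

Income Tax: taxable = £25,575.00 − 2×£462.00 = £24,651.00
  £2,939.58 + 32.87% × (£24,651.00 − £17,000.00) = £2,939.58 + 32.87% × £7,651.00 = £5,454.46
Training Fund Levy: 2% × £25,575.00 = £511.50
Total withheld: £5,454.46 + £511.50 = £5,965.96
Net pay: £25,575.00 − £5,965.96 = £19,609.04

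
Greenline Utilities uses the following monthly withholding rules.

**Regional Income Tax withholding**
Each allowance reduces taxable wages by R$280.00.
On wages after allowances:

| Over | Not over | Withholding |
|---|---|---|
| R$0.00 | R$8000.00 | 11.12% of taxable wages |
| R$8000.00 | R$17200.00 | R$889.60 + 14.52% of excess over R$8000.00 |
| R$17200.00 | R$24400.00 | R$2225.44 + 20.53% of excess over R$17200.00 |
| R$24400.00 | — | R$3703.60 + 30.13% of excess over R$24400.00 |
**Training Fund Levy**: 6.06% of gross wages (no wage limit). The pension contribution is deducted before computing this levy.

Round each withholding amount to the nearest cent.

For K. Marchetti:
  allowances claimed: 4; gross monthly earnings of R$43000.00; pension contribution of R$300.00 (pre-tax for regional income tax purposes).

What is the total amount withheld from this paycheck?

Regional Income Tax: taxable = R$43000.00 − R$300.00 − 4×R$280.00 = R$41580.00
  R$3703.60 + 30.13% × (R$41580.00 − R$24400.00) = R$3703.60 + 30.13% × R$17180.00 = R$8879.93
Training Fund Levy: 6.06% × R$42700.00 = R$2587.62
Total: R$8879.93 + R$2587.62 = R$11467.55

R$11467.55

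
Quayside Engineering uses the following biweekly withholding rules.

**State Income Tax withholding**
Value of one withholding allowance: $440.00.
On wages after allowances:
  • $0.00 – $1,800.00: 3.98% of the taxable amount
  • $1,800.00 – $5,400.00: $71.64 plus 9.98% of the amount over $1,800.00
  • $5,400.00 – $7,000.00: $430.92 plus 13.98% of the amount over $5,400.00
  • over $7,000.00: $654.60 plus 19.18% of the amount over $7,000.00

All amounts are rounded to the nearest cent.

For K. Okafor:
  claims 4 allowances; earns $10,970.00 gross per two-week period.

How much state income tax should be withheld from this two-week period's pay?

State Income Tax: taxable = $10,970.00 − 4×$440.00 = $9,210.00
  $654.60 + 19.18% × ($9,210.00 − $7,000.00) = $654.60 + 19.18% × $2,210.00 = $1,078.48

$1,078.48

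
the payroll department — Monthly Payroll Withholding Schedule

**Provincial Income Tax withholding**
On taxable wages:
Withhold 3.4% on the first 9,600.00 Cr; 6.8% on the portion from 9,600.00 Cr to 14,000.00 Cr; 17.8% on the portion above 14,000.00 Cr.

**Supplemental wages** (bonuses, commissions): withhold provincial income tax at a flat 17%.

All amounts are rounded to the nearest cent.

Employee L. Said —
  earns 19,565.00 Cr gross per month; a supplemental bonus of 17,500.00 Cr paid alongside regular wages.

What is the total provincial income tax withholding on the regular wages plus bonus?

Provincial Income Tax: taxable = 19,565.00 Cr
  625.60 Cr + 17.8% × (19,565.00 Cr − 14,000.00 Cr) = 625.60 Cr + 17.8% × 5,565.00 Cr = 1,616.17 Cr
Supplemental (17% flat on bonus): 17% × 17,500.00 Cr = 2,975.00 Cr
Total provincial income tax: 1,616.17 Cr + 2,975.00 Cr = 4,591.17 Cr

4,591.17 Cr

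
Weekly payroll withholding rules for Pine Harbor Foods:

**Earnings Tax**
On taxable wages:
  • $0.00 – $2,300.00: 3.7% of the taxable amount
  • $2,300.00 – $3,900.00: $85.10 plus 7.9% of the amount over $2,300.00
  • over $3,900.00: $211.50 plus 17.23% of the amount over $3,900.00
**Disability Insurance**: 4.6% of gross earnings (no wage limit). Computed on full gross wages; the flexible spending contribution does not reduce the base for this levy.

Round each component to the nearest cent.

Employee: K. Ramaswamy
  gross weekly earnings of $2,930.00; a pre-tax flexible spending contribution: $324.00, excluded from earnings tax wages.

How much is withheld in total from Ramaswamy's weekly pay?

Earnings Tax: taxable = $2,930.00 − $324.00 = $2,606.00
  $85.10 + 7.9% × ($2,606.00 − $2,300.00) = $85.10 + 7.9% × $306.00 = $109.27
Disability Insurance: 4.6% × $2,930.00 = $134.78
Total: $109.27 + $134.78 = $244.05

$244.05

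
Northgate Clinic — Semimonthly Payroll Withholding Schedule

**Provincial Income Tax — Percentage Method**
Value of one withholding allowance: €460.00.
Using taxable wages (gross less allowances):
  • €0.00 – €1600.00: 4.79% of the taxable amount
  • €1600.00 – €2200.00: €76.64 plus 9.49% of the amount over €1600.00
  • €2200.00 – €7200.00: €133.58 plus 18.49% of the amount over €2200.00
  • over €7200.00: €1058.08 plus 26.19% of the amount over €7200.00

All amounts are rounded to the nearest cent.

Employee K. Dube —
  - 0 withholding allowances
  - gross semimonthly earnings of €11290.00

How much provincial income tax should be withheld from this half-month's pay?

€2129.25

Provincial Income Tax: taxable = €11290.00
  €1058.08 + 26.19% × (€11290.00 − €7200.00) = €1058.08 + 26.19% × €4090.00 = €2129.25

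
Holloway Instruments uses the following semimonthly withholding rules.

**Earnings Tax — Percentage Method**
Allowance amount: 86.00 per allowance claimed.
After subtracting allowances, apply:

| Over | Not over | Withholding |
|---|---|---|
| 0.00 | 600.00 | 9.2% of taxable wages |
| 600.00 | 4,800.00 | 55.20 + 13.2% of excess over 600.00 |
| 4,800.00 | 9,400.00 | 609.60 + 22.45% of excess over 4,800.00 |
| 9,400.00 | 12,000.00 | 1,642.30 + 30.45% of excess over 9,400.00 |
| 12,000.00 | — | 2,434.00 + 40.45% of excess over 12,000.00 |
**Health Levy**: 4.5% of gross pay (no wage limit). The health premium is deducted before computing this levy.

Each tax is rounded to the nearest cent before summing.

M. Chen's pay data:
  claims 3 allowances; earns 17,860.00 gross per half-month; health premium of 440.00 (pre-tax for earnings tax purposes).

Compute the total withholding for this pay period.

Earnings Tax: taxable = 17,860.00 − 440.00 − 3×86.00 = 17,162.00
  2,434.00 + 40.45% × (17,162.00 − 12,000.00) = 2,434.00 + 40.45% × 5,162.00 = 4,522.03
Health Levy: 4.5% × 17,420.00 = 783.90
Total: 4,522.03 + 783.90 = 5,305.93

5,305.93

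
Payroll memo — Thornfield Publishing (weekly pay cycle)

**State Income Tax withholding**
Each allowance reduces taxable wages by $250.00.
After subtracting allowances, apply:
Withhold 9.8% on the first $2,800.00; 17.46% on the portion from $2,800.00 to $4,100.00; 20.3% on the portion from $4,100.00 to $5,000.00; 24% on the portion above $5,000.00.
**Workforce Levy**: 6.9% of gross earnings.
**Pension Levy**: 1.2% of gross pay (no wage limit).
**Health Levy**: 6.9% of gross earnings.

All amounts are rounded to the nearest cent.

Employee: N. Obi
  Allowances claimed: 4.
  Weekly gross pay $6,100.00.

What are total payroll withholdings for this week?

$1,623.08

State Income Tax: taxable = $6,100.00 − 4×$250.00 = $5,100.00
  $684.08 + 24% × ($5,100.00 − $5,000.00) = $684.08 + 24% × $100.00 = $708.08
Workforce Levy: 6.9% × $6,100.00 = $420.90
Pension Levy: 1.2% × $6,100.00 = $73.20
Health Levy: 6.9% × $6,100.00 = $420.90
Total: $708.08 + $420.90 + $73.20 + $420.90 = $1,623.08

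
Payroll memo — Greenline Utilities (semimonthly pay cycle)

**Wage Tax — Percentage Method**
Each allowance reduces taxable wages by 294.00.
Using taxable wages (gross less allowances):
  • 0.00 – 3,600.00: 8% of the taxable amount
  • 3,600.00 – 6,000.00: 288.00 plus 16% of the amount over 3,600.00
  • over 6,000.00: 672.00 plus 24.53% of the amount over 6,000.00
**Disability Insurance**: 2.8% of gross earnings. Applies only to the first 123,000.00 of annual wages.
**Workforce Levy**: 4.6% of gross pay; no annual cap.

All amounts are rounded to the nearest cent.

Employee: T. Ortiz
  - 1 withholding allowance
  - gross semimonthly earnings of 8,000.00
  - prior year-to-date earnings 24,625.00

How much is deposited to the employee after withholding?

Wage Tax: taxable = 8,000.00 − 1×294.00 = 7,706.00
  672.00 + 24.53% × (7,706.00 − 6,000.00) = 672.00 + 24.53% × 1,706.00 = 1,090.48
Disability Insurance: 2.8% × 8,000.00 = 224.00
Workforce Levy: 4.6% × 8,000.00 = 368.00
Total withheld: 1,090.48 + 224.00 + 368.00 = 1,682.48
Net pay: 8,000.00 − 1,682.48 = 6,317.52

6,317.52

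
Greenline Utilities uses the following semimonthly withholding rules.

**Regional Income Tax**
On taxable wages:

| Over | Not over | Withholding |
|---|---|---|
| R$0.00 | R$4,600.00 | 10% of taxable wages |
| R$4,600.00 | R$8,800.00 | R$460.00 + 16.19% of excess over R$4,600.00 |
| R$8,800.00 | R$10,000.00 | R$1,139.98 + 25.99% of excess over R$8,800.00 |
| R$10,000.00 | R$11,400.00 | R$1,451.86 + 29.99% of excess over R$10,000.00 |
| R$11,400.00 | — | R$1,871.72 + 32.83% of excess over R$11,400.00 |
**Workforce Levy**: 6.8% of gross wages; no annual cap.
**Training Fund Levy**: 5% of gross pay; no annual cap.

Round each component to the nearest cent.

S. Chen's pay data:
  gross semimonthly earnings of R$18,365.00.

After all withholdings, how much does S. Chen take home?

R$12,039.60

Regional Income Tax: taxable = R$18,365.00
  R$1,871.72 + 32.83% × (R$18,365.00 − R$11,400.00) = R$1,871.72 + 32.83% × R$6,965.00 = R$4,158.33
Workforce Levy: 6.8% × R$18,365.00 = R$1,248.82
Training Fund Levy: 5% × R$18,365.00 = R$918.25
Total withheld: R$4,158.33 + R$1,248.82 + R$918.25 = R$6,325.40
Net pay: R$18,365.00 − R$6,325.40 = R$12,039.60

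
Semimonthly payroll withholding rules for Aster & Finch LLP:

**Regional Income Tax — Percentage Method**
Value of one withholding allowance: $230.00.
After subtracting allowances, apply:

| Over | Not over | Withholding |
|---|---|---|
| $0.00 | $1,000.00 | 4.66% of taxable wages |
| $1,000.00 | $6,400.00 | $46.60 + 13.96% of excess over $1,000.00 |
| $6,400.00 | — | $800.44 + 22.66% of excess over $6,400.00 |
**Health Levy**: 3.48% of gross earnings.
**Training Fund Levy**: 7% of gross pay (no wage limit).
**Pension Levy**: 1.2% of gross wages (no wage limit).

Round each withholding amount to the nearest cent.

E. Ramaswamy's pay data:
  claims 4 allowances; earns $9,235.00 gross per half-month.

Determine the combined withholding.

Regional Income Tax: taxable = $9,235.00 − 4×$230.00 = $8,315.00
  $800.44 + 22.66% × ($8,315.00 − $6,400.00) = $800.44 + 22.66% × $1,915.00 = $1,234.38
Health Levy: 3.48% × $9,235.00 = $321.38
Training Fund Levy: 7% × $9,235.00 = $646.45
Pension Levy: 1.2% × $9,235.00 = $110.82
Total: $1,234.38 + $321.38 + $646.45 + $110.82 = $2,313.03

$2,313.03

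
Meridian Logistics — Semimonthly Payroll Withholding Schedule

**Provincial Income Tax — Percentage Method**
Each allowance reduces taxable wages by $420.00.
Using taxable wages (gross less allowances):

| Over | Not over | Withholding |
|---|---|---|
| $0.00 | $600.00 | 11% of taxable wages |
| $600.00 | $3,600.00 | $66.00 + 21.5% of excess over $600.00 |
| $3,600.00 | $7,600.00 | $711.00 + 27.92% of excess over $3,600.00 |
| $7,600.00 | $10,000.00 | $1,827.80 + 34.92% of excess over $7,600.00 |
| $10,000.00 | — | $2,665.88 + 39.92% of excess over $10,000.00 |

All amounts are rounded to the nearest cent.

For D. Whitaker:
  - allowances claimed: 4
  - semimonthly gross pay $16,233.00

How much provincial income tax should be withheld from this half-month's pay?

$4,483.44

Provincial Income Tax: taxable = $16,233.00 − 4×$420.00 = $14,553.00
  $2,665.88 + 39.92% × ($14,553.00 − $10,000.00) = $2,665.88 + 39.92% × $4,553.00 = $4,483.44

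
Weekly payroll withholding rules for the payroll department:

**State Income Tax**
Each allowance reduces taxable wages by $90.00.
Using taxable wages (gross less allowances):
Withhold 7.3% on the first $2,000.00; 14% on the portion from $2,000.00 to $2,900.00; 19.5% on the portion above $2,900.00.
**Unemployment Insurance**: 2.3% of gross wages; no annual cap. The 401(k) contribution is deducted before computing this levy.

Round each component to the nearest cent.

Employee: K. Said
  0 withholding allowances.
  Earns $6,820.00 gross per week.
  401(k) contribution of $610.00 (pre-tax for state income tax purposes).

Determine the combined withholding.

$1,060.28

State Income Tax: taxable = $6,820.00 − $610.00 = $6,210.00
  $272.00 + 19.5% × ($6,210.00 − $2,900.00) = $272.00 + 19.5% × $3,310.00 = $917.45
Unemployment Insurance: 2.3% × $6,210.00 = $142.83
Total: $917.45 + $142.83 = $1,060.28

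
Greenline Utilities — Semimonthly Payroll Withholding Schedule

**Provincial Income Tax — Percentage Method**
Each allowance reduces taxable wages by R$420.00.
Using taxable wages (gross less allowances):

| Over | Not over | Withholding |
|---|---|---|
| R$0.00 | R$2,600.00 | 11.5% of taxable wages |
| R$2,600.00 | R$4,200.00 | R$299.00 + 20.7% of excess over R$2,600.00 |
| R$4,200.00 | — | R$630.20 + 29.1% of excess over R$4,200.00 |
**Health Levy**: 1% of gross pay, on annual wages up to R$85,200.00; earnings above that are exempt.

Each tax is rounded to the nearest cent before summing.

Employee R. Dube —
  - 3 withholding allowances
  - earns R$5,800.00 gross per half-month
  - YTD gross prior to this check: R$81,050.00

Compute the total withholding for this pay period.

R$770.64

Provincial Income Tax: taxable = R$5,800.00 − 3×R$420.00 = R$4,540.00
  R$630.20 + 29.1% × (R$4,540.00 − R$4,200.00) = R$630.20 + 29.1% × R$340.00 = R$729.14
Health Levy: cap R$85,200.00 − YTD R$81,050.00 = R$4,150.00 subject; 1% × R$4,150.00 = R$41.50
Total: R$729.14 + R$41.50 = R$770.64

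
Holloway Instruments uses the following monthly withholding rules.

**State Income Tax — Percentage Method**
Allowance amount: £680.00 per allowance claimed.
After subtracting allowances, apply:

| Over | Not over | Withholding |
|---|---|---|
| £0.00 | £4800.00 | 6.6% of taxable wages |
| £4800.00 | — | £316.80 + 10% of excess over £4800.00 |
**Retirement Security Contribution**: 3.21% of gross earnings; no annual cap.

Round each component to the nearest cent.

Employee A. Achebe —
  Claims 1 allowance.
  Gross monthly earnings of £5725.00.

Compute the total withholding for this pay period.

State Income Tax: taxable = £5725.00 − 1×£680.00 = £5045.00
  £316.80 + 10% × (£5045.00 − £4800.00) = £316.80 + 10% × £245.00 = £341.30
Retirement Security Contribution: 3.21% × £5725.00 = £183.77
Total: £341.30 + £183.77 = £525.07

£525.07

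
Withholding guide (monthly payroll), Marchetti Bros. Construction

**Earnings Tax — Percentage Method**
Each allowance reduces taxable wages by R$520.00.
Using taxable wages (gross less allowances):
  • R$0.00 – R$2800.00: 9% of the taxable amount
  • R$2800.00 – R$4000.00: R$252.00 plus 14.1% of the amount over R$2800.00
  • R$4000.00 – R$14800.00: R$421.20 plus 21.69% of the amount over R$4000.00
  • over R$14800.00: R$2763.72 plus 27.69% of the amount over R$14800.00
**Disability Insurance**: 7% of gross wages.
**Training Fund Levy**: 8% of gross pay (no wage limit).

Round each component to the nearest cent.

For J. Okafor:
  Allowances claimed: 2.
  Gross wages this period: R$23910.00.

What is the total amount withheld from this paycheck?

Earnings Tax: taxable = R$23910.00 − 2×R$520.00 = R$22870.00
  R$2763.72 + 27.69% × (R$22870.00 − R$14800.00) = R$2763.72 + 27.69% × R$8070.00 = R$4998.30
Disability Insurance: 7% × R$23910.00 = R$1673.70
Training Fund Levy: 8% × R$23910.00 = R$1912.80
Total: R$4998.30 + R$1673.70 + R$1912.80 = R$8584.80

R$8584.80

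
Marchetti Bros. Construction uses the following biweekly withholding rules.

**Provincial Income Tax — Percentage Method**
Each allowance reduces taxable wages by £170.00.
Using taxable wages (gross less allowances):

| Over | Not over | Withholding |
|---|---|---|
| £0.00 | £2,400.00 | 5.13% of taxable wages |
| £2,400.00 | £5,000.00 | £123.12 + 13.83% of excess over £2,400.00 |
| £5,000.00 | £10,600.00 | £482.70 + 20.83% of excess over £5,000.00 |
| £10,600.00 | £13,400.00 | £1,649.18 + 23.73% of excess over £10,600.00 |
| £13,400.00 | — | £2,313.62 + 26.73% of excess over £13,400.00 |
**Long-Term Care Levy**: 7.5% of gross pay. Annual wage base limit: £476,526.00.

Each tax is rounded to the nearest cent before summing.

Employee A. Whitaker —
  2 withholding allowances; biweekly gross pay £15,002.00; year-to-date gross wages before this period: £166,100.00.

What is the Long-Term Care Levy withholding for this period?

Long-Term Care Levy: 7.5% × £15,002.00 = £1,125.15

£1,125.15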